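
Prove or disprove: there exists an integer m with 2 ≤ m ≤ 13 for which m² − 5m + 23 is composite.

No such integer m in that range exists.

The values for m = 2, 3, …, 13 are 17, 17, 19, 23, 29, 37, 47, 59, 73, 89, 107, 127, and each of these is prime.
So no value in the range makes the expression composite.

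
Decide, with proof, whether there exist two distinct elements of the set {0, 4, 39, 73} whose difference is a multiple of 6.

No, no such pair exists.

Residues mod 6: 0↦0, 4↦4, 39↦3, 73↦1.
All 4 residues are distinct, so no two elements differ by a multiple of 6.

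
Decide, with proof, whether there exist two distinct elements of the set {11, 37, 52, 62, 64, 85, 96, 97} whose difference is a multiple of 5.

Both 11 and 96 leave remainder 1 on division by 5; their difference 85 = 17·5 is a multiple of 5.

Yes: 11 and 96.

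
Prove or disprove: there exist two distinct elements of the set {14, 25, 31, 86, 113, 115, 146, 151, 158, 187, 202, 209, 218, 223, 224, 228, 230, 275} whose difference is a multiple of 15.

Both 14 and 209 leave remainder 14 on division by 15; their difference 195 = 13·15 is a multiple of 15.

The pair (14, 209) works.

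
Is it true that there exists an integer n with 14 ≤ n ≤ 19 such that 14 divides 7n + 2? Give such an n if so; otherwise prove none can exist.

No such integer n in that range exists.

For n = 14, 15, …, 19 the values of 7n + 2 modulo 14 are 2, 9, 2, 9, 2, 9 respectively.
None is 0, so 14 never divides 7n + 2 on this range.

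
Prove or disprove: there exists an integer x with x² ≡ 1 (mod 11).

Take x = 1. Then 1² = 1, and since 0 ≤ 1 < 11 this is already reduced: 1² ≡ 1 (mod 11).

x = 1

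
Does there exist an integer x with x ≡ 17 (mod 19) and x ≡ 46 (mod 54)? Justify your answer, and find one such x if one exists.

x = 910

The moduli 19 and 54 are coprime, so by the Chinese Remainder Theorem a unique solution modulo 1026 exists.
Write x = 17 + 19t and require 17 + 19t ≡ 46 (mod 54), i.e. 19t ≡ 29 (mod 54).
Note 19·37 = 703 ≡ 1 (mod 54) (as 703 − 1 = 13·54), so 19⁻¹ ≡ 37.
Multiplying by 37: t ≡ 37·29 = 1073 ≡ 47 (mod 54).
Taking t = 47 gives x = 17 + 19·47 = 910.
Indeed 910 ≡ 17 (mod 19) and 910 ≡ 46 (mod 54).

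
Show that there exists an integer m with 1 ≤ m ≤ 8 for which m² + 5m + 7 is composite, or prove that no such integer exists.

m = 5

At m = 5: 5² + 5·5 + 7 = 57 = 3·19, which is composite.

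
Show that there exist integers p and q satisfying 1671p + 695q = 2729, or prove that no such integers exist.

p = 539, q = -1292

Since gcd(1671, 695) = 1, every integer is an integer combination of 1671 and 695.
Dividing repeatedly: 1671 = 2·695 + 281, 695 = 2·281 + 133, 281 = 2·133 + 15, 133 = 8·15 + 13, 15 = 1·13 + 2, 13 = 6·2 + 1, 2 = 2·1 + 0.
Back-substituting, 1 = 13 − 6·2 = 13 − 6·(15 − 1·13) = −6·15 + 7·13 = −6·15 + 7·(133 − 8·15) = 7·133 − 62·15 = 7·133 − 62·(281 − 2·133) = −62·281 + 131·133 = −62·281 + 131·(695 − 2·281) = 131·695 − 324·281 = 131·695 − 324·(1671 − 2·695) = −324·1671 + 779·695; that is, 1671·(-324) + 695·779 = 1.
Times 2729: 1671·(-884196) + 695·2125891 = 2729, so (-884196, 2125891) solves it.
Shifting by a multiple of (695, −1671) keeps it a solution: p = -884196 + 1273·695 = 539, q = 2125891 − 1273·1671 = -1292.
Indeed 1671·539 + 695·(-1292) = 900669 − 897940 = 2729.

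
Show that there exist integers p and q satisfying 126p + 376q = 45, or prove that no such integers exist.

No such integers exist.

gcd(126, 376) = 2, so every integer of the form 126p + 376q is a multiple of 2.
But 45 = 2·22 + 1, so 2 ∤ 45.
So the equation is unsolvable over ℤ.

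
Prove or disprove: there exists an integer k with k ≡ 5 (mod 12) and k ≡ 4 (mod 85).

k = 89

gcd(12, 85) = 1, so the Chinese Remainder Theorem guarantees exactly one residue class mod 1020 satisfying both.
Write k = 5 + 12t and require 5 + 12t ≡ 4 (mod 85), i.e. 12t ≡ 84 (mod 85).
Since 12·78 = 936 = 11·85 + 1, the inverse of 12 mod 85 is 78.
Therefore t ≡ 78·84 = 6552 ≡ 7 (mod 85).
Taking t = 7 gives k = 5 + 12·7 = 89.
Check: 89 mod 12 = 5, 89 mod 85 = 4. ✓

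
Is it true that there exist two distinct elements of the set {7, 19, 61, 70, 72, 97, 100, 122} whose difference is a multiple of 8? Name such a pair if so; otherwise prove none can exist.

Reduce each element modulo 8: 7↦7, 19↦3, 61↦5, 70↦6, 72↦0, 97↦1, 100↦4, 122↦2.
No residue repeats among the 8 elements, so no pair has difference ≡ 0 (mod 8).

No, no such pair exists.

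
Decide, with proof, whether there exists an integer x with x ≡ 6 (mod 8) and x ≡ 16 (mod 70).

gcd(8, 70) = 2. A simultaneous solution exists iff 6 ≡ 16 (mod 2); here 6 mod 2 = 0 = 16 mod 2, so it does.
Put x = 6 + 8t, so we need 8t ≡ 10 (mod 70), equivalently (divide by 2) 4t ≡ 5 (mod 35).
Invert 4 mod 35 by the Euclidean algorithm: 35 = 8·4 + 3, 4 = 1·3 + 1, 3 = 3·1 + 0; back-substituting, 1 = 4 − 1·3 = 4 − (35 − 8·4) = −35 + 9·4. Hence 4·9 ≡ 1, so 4⁻¹ ≡ 9 (mod 35).
Therefore t ≡ 9·5 = 45 ≡ 10 (mod 35).
Then x = 6 + 8·10 = 86.
Check: 86 mod 8 = 6, 86 mod 70 = 16. ✓

x = 86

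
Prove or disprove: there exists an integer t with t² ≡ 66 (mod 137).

There is no such integer.

137 is prime, so by Euler's criterion 66 is a square mod 137 iff 66^((137−1)/2) = 66^68 ≡ 1 (mod 137).
Repeated squaring mod 137: 66^2 = 4356 ≡ 109; 66^4 ≡ 109² = 11881 ≡ 99; 66^8 ≡ 99² = 9801 ≡ 74; 66^16 ≡ 74² = 5476 ≡ 133; 66^32 ≡ 133² = 17689 ≡ 16; 66^64 ≡ 16² = 256 ≡ 119.
Since 68 = 64 + 4, 66^68 ≡ 119 · 99; multiplying out mod 137: 119·99 = 11781 ≡ 136. Thus 66^68 ≡ 136 ≡ −1 (mod 137).
By Euler's criterion 66 is a quadratic non-residue mod 137: no t satisfies t² ≡ 66 (mod 137).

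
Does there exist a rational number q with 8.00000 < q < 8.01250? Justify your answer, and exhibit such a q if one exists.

q = 649/81

Look for a denominator N such that an integer falls strictly between N·8.00000 and N·8.01250. N = 81 works: 81·8.00000 = 648.00000 < 649 < 649.01250 = 81·8.01250.
So q = 649/81 works: it is a ratio of integers, and dividing 81·8.00000 < 649 < 81·8.01250 through by 81 gives 8.00000 < 649/81 < 8.01250.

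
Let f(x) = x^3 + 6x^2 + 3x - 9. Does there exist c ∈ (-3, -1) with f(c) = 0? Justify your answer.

Yes, f has a root in the interval.

f(-3) = 9 and f(-1) = -7, which have opposite signs.
As a polynomial, f is continuous on every closed interval.
The Intermediate Value Theorem then guarantees some c ∈ (-3, -1) with f(c) = 0.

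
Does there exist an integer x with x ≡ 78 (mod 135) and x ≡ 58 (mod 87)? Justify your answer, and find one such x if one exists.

Both moduli are multiples of 3 = gcd(135, 87), so any solution would satisfy x ≡ 78 and x ≡ 58 modulo 3 simultaneously.
But 78 mod 3 = 0 while 58 mod 3 = 1, a contradiction.
Hence the system has no solution.

No such integer exists.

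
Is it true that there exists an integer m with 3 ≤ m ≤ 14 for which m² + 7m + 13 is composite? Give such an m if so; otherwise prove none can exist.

m = 13

At m = 13: 13² + 7·13 + 13 = 273 = 3·91, which is composite.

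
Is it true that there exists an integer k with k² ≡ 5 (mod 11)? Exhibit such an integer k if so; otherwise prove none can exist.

Take k = 4. Then 4² = 16 = 1·11 + 5, so 4² ≡ 5 (mod 11).

k = 4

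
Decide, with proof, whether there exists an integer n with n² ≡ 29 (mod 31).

Apply Euler's criterion with the prime 31: 29 is a quadratic residue iff 29^15 ≡ 1 (mod 31), and a non-residue iff it is ≡ −1.
Squaring successively (mod 31): 29^2 = 841 ≡ 4; 29^4 ≡ 4² = 16 ≡ 16; 29^8 ≡ 16² = 256 ≡ 8.
Since 15 = 8 + 4 + 2 + 1, 29^15 ≡ 8 · 16 · 4 · 29; multiplying out mod 31: 8·16 = 128 ≡ 4, then 4·4 = 16 ≡ 16, then 16·29 = 464 ≡ 30. Thus 29^15 ≡ 30 ≡ −1 (mod 31).
The value −1 means 29 is a non-residue modulo 31, so n² ≡ 29 (mod 31) is impossible.

There is no such integer.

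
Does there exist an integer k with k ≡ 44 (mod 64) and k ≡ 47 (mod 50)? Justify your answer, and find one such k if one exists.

No such integer exists.

gcd(64, 50) = 2. If k ≡ 44 (mod 64) and k ≡ 47 (mod 50), then k ≡ 44 (mod 2) and k ≡ 47 (mod 2).
However 44 ≡ 0 and 47 ≡ 1 (mod 2), and 0 ≠ 1.
Therefore no such k exists.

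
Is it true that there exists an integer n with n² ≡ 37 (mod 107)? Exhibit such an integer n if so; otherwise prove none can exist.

Take n = 95. Then 95² = 9025 = 84·107 + 37, so 95² ≡ 37 (mod 107).

n = 95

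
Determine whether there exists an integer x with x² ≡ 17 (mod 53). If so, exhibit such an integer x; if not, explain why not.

x = 32

Take x = 32. Then 32² = 1024 = 19·53 + 17, so 32² ≡ 17 (mod 53).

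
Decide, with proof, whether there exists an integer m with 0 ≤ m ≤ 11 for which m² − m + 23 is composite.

At m = 2: 2² − 2 + 23 = 25 = 5·5, which is composite.

m = 2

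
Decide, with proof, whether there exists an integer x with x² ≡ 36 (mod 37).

x = 6

Take x = 6. Then 6² = 36, and since 0 ≤ 36 < 37 this is already reduced: 6² ≡ 36 (mod 37).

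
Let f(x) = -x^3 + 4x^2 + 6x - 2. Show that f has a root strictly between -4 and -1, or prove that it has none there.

f(-4) = 102 and f(-1) = -3, which have opposite signs.
f is continuous everywhere (it is a polynomial), in particular on [-4, -1].
By the Intermediate Value Theorem, f takes the value 0 somewhere in the open interval.

Yes, f has a root in the interval.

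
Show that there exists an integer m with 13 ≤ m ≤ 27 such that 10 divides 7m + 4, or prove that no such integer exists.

m = 18

For m = 13, 14, …, 17 the values 95, 102, 109, 116, 123 are not multiples of 10. Try m = 18: 7·18 + 4 = 130 = 13·10, which is divisible by 10.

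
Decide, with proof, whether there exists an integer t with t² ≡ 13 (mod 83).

Apply Euler's criterion with the prime 83: 13 is a quadratic residue iff 13^41 ≡ 1 (mod 83), and a non-residue iff it is ≡ −1.
Repeated squaring mod 83: 13^2 = 169 ≡ 3; 13^4 ≡ 3² = 9 ≡ 9; 13^8 ≡ 9² = 81 ≡ 81; 13^16 ≡ 81² = 6561 ≡ 4; 13^32 ≡ 4² = 16 ≡ 16.
Since 41 = 32 + 8 + 1, 13^41 ≡ 16 · 81 · 13; multiplying out mod 83: 16·81 = 1296 ≡ 51, then 51·13 = 663 ≡ 82. Thus 13^41 ≡ 82 ≡ −1 (mod 83).
The value −1 means 13 is a non-residue modulo 83, so t² ≡ 13 (mod 83) is impossible.

No, no such integer exists.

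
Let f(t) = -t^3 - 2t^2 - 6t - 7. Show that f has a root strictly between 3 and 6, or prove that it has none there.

f has no root in that interval.

f(3) = -70 and f(6) = -331, both negative.
f'(t) = -3t^2 - 4t - 6 has discriminant (-4)² − 4·(-3)·(-6) = -56 < 0, so f' has no real roots and is negative for every real t.
So f is strictly decreasing; between 3 and 6 its values lie between f(3) = -70 and f(6) = -331, all negative. Therefore f has no root in (3, 6).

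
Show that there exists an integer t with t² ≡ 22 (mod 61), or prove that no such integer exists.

Take t = 49. Then 49² = 2401 = 39·61 + 22, so 49² ≡ 22 (mod 61).

t = 49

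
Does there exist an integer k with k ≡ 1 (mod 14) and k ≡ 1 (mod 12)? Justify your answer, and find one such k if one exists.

k = 1

Here gcd(14, 12) = 2, and both 1 and 1 leave remainder 1 mod 2, so the system is consistent.
In fact k = 1 itself already satisfies 1 mod 12 = 1.
Verify: 1 = 0·14 + 1 and 1 = 0·12 + 1. ✓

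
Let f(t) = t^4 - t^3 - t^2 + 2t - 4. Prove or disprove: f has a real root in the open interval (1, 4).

f(1) = -3 and f(4) = 180, which have opposite signs.
f is continuous everywhere (it is a polynomial), in particular on [1, 4].
By the Intermediate Value Theorem, f takes the value 0 somewhere in the open interval.

Such a root exists.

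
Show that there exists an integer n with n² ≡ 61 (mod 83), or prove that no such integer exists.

Take n = 12. Then 12² = 144 = 1·83 + 61, so 12² ≡ 61 (mod 83).

n = 12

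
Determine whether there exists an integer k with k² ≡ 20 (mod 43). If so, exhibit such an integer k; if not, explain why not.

Apply Euler's criterion with the prime 43: 20 is a quadratic residue iff 20^21 ≡ 1 (mod 43), and a non-residue iff it is ≡ −1.
Squaring successively (mod 43): 20^2 = 400 ≡ 13; 20^4 ≡ 13² = 169 ≡ 40; 20^8 ≡ 40² = 1600 ≡ 9; 20^16 ≡ 9² = 81 ≡ 38.
Since 21 = 16 + 4 + 1, 20^21 ≡ 38 · 40 · 20; multiplying out mod 43: 38·40 = 1520 ≡ 15, then 15·20 = 300 ≡ 42. Thus 20^21 ≡ 42 ≡ −1 (mod 43).
By Euler's criterion 20 is a quadratic non-residue mod 43: no k satisfies k² ≡ 20 (mod 43).

No such integer exists.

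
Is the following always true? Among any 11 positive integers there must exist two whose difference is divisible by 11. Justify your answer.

Consider the 11 integers 46, 47, …, 56. They lie in distinct residue classes modulo 11, since 11 ≤ 11.
Any two of them differ by at most 10 < 11 and by at least 1, so no difference is a multiple of 11.

No, the set {46, 47, 48, 49, 50, 51, 52, 53, 54, 55, 56} is a counterexample.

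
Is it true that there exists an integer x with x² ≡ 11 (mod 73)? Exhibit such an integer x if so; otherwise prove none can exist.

No such integer exists.

73 is prime, so by Euler's criterion 11 is a square mod 73 iff 11^((73−1)/2) = 11^36 ≡ 1 (mod 73).
Squaring successively (mod 73): 11^2 = 121 ≡ 48; 11^4 ≡ 48² = 2304 ≡ 41; 11^8 ≡ 41² = 1681 ≡ 2; 11^16 ≡ 2² = 4 ≡ 4; 11^32 ≡ 4² = 16 ≡ 16.
Since 36 = 32 + 4, 11^36 ≡ 16 · 41; multiplying out mod 73: 16·41 = 656 ≡ 72. Thus 11^36 ≡ 72 ≡ −1 (mod 73).
The value −1 means 11 is a non-residue modulo 73, so x² ≡ 11 (mod 73) is impossible.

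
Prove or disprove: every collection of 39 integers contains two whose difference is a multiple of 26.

True.

There are exactly 26 possible remainders on division by 26.
Placing 39 integers into 26 classes, some class receives at least two — say a and b.
Equal remainders mean a − b ≡ 0 (mod 26), so 26 divides their difference.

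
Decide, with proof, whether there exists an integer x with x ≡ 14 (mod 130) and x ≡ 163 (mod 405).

Reduce both congruences modulo 5, which divides 130 and 405: they say x ≡ 14 (mod 5) and x ≡ 163 (mod 5).
These are incompatible: 14 − 163 = -149 is not divisible by 5.
So no integer satisfies both congruences.

There is no such integer.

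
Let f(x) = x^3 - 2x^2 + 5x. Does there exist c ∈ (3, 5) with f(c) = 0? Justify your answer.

f(3) = 24 and f(5) = 100, both positive.
f'(x) = 3x^2 - 4x + 5 has discriminant (-4)² − 4·3·5 = -44 < 0, so f' has no real roots and is positive for every real x.
So f is strictly increasing; between 3 and 5 its values lie between f(3) = 24 and f(5) = 100, all positive. Therefore f has no root in (3, 5).

f has no root in that interval.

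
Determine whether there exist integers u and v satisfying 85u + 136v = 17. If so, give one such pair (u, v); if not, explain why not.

Since gcd(85, 136) = 17 and 17 = 17·1, Bézout's identity guarantees a solution.
Dividing through by 17 reduces the equation to 5u + 8v = 1.
Dividing repeatedly: 8 = 1·5 + 3, 5 = 1·3 + 2, 3 = 1·2 + 1, 2 = 2·1 + 0.
Working back up the chain: 1 = 3 − 1·2 = 3 − (5 − 1·3) = −5 + 2·3 = −5 + 2·(8 − 1·5) = 2·8 − 3·5. So 5·(-3) + 8·2 = 1.
This gives the solution u = -3, v = 2 directly.
Shifting by a multiple of (8, −5) keeps it a solution: u = -3 + 1·8 = 5, v = 2 − 1·5 = -3.
Indeed 85·5 + 136·(-3) = 425 − 408 = 17.

u = 5, v = -3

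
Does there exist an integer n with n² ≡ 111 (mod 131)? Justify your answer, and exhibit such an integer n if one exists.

No, no such integer exists.

Apply Euler's criterion with the prime 131: 111 is a quadratic residue iff 111^65 ≡ 1 (mod 131), and a non-residue iff it is ≡ −1.
Repeated squaring mod 131: 111^2 = 12321 ≡ 7; 111^4 ≡ 7² = 49 ≡ 49; 111^8 ≡ 49² = 2401 ≡ 43; 111^16 ≡ 43² = 1849 ≡ 15; 111^32 ≡ 15² = 225 ≡ 94; 111^64 ≡ 94² = 8836 ≡ 59.
Since 65 = 64 + 1, 111^65 ≡ 59 · 111; multiplying out mod 131: 59·111 = 6549 ≡ 130. Thus 111^65 ≡ 130 ≡ −1 (mod 131).
By Euler's criterion 111 is a quadratic non-residue mod 131: no n satisfies n² ≡ 111 (mod 131).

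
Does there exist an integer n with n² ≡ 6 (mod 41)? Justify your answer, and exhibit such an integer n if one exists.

41 is prime, so by Euler's criterion 6 is a square mod 41 iff 6^((41−1)/2) = 6^20 ≡ 1 (mod 41).
Squaring successively (mod 41): 6^2 = 36 ≡ 36; 6^4 ≡ 36² = 1296 ≡ 25; 6^8 ≡ 25² = 625 ≡ 10; 6^16 ≡ 10² = 100 ≡ 18.
Since 20 = 16 + 4, 6^20 ≡ 18 · 25; multiplying out mod 41: 18·25 = 450 ≡ 40. Thus 6^20 ≡ 40 ≡ −1 (mod 41).
By Euler's criterion 6 is a quadratic non-residue mod 41: no n satisfies n² ≡ 6 (mod 41).

No, no such integer exists.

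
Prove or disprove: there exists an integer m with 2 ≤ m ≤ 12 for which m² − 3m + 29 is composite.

At m = 11: 11² − 3·11 + 29 = 117 = 3·39, which is composite.

m = 11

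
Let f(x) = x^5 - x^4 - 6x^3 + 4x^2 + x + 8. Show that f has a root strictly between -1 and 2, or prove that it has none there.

f(-1) = 15 and f(2) = -6, which have opposite signs.
Since f is a polynomial it is continuous on [-1, 2].
By the Intermediate Value Theorem f must vanish at some point of (-1, 2).

Such a root exists.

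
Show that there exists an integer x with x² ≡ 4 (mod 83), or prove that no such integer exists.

x = 81

Take x = 81. Then 81² = 6561 = 79·83 + 4, so 81² ≡ 4 (mod 83).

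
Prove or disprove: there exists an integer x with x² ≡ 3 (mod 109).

x = 60

x = 60 works: 60² = 3600, and 3600 − 3 = 3597 = 33·109.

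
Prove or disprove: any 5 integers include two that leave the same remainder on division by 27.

Try 5 consecutive integers, 82, 83, …, 86. Their remainders mod 27 are 1, 2, 3, 4, 5 — pairwise different, as any 5 ≤ 27 consecutive integers have distinct residues.
So no two of them leave the same remainder on division by 27; the claim fails for this set.

No; for instance {82, 83, 84, 85, 86} is a counterexample.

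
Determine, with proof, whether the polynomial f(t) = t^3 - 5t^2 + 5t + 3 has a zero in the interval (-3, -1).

No such root exists.

f(-3) = -84 and f(-1) = -8, both negative, so a sign-change argument is unavailable; we show f keeps this sign on the whole interval.
Substitute t = -1 − u, where 0 < u < 2 on the interval. Expanding, f(-1 − u) = -u^3 - 8u^2 - 18u - 8.
All 4 nonzero coefficients of this polynomial in u are negative; hence for u > 0 the value is a sum of negative terms (the constant -8 among them).
So f is strictly negative on (-3, -1); no root exists in the interval.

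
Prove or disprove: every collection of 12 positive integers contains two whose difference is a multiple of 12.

No; for instance {29, 30, 31, 32, 33, 34, 35, 36, 37, 38, 39, 40} is a counterexample.

Consider the 12 integers 29, 30, …, 40. They lie in distinct residue classes modulo 12, since 12 ≤ 12.
The differences between them range over 1, …, 11, none of which is divisible by 12.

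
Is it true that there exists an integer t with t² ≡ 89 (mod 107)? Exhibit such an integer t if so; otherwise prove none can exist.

t = 14

Take t = 14. Then 14² = 196 = 1·107 + 89, so 14² ≡ 89 (mod 107).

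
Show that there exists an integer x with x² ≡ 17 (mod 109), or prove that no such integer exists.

Apply Euler's criterion with the prime 109: 17 is a quadratic residue iff 17^54 ≡ 1 (mod 109), and a non-residue iff it is ≡ −1.
Repeated squaring mod 109: 17^2 = 289 ≡ 71; 17^4 ≡ 71² = 5041 ≡ 27; 17^8 ≡ 27² = 729 ≡ 75; 17^16 ≡ 75² = 5625 ≡ 66; 17^32 ≡ 66² = 4356 ≡ 105.
Since 54 = 32 + 16 + 4 + 2, 17^54 ≡ 105 · 66 · 27 · 71; multiplying out mod 109: 105·66 = 6930 ≡ 63, then 63·27 = 1701 ≡ 66, then 66·71 = 4686 ≡ 108. Thus 17^54 ≡ 108 ≡ −1 (mod 109).
By Euler's criterion 17 is a quadratic non-residue mod 109: no x satisfies x² ≡ 17 (mod 109).

No, no such integer exists.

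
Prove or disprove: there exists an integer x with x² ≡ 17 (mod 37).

37 is prime, so by Euler's criterion 17 is a square mod 37 iff 17^((37−1)/2) = 17^18 ≡ 1 (mod 37).
Squaring successively (mod 37): 17^2 = 289 ≡ 30; 17^4 ≡ 30² = 900 ≡ 12; 17^8 ≡ 12² = 144 ≡ 33; 17^16 ≡ 33² = 1089 ≡ 16.
Since 18 = 16 + 2, 17^18 ≡ 16 · 30; multiplying out mod 37: 16·30 = 480 ≡ 36. Thus 17^18 ≡ 36 ≡ −1 (mod 37).
The value −1 means 17 is a non-residue modulo 37, so x² ≡ 17 (mod 37) is impossible.

No, no such integer exists.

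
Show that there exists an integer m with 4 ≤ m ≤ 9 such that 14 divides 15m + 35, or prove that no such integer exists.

m = 7

For m = 4, 5, 6 the values 95, 110, 125 are not multiples of 14. At m = 7 we get 15·7 + 35 = 140, and 140 = 14·10.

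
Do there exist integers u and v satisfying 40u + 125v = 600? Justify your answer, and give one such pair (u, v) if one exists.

u = 15, v = 0

Every value of 40u + 125v is a multiple of gcd(40, 125) = 5; since 5 ∣ 600, solutions exist.
Dividing through by 5 reduces the equation to 8u + 25v = 120.
Run the Euclidean algorithm on 25 and 8: 25 = 3·8 + 1, 8 = 8·1 + 0.
Unwinding: 1 = 25 − 3·8, i.e. 8·(-3) + 25·1 = 1.
Times 120: 8·(-360) + 25·120 = 120, so (-360, 120) solves it.
The general solution is u = -360 + 25k, v = 120 − 8k; taking k = 15 gives the smaller pair u = 15, v = 0.
Check: 40·15 + 125·0 = 600 + 0 = 600. ✓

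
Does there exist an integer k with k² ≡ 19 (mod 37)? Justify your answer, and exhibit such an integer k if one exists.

There is no such integer.

37 is prime, so by Euler's criterion 19 is a square mod 37 iff 19^((37−1)/2) = 19^18 ≡ 1 (mod 37).
Squaring successively (mod 37): 19^2 = 361 ≡ 28; 19^4 ≡ 28² = 784 ≡ 7; 19^8 ≡ 7² = 49 ≡ 12; 19^16 ≡ 12² = 144 ≡ 33.
Since 18 = 16 + 2, 19^18 ≡ 33 · 28; multiplying out mod 37: 33·28 = 924 ≡ 36. Thus 19^18 ≡ 36 ≡ −1 (mod 37).
The value −1 means 19 is a non-residue modulo 37, so k² ≡ 19 (mod 37) is impossible.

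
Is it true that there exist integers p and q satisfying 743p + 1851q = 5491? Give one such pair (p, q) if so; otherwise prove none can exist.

p = 1400, q = -559

743 and 1851 are coprime, so 743p + 1851q ranges over all of ℤ.
Run the Euclidean algorithm on 1851 and 743: 1851 = 2·743 + 365, 743 = 2·365 + 13, 365 = 28·13 + 1, 13 = 13·1 + 0.
Working back up the chain: 1 = 365 − 28·13 = 365 − 28·(743 − 2·365) = −28·743 + 57·365 = −28·743 + 57·(1851 − 2·743) = 57·1851 − 142·743. So 743·(-142) + 1851·57 = 1.
Scaling by 5491 gives the particular solution (p, q) = (-779722, 312987).
The general solution is p = -779722 + 1851k, q = 312987 − 743k; taking k = 422 gives the smaller pair p = 1400, q = -559.
Check: 743·1400 + 1851·(-559) = 1040200 − 1034709 = 5491. ✓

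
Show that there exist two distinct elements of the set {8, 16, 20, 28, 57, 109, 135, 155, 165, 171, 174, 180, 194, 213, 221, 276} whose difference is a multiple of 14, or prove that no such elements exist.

Both 20 and 174 leave remainder 6 on division by 14; their difference 154 = 11·14 is a multiple of 14.

The pair (20, 174) works.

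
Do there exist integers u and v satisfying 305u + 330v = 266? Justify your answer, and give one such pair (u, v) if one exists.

Both 305 and 330 are divisible by gcd(305, 330) = 5, hence so is any combination 305u + 330v.
But 266 = 5·53 + 1, so 5 ∤ 266.
So the equation is unsolvable over ℤ.

No such integers exist.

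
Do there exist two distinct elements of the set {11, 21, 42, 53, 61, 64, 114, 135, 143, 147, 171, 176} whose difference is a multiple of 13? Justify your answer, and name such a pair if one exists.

Residues mod 13: 11↦11, 21↦8, 42↦3, 53↦1, 61↦9, 64↦12, 114↦10, 135↦5, 143↦0, 147↦4, 171↦2, 176↦7.
No residue repeats among the 12 elements, so no pair has difference ≡ 0 (mod 13).

No such pair exists.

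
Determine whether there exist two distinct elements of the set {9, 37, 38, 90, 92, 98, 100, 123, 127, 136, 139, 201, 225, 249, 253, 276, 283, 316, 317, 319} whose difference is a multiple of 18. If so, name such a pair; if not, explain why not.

Both 9 and 225 leave remainder 9 on division by 18; their difference 216 = 12·18 is a multiple of 18.

The pair (9, 225) works.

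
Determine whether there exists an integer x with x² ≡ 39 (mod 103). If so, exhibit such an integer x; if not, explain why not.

Apply Euler's criterion with the prime 103: 39 is a quadratic residue iff 39^51 ≡ 1 (mod 103), and a non-residue iff it is ≡ −1.
Squaring successively (mod 103): 39^2 = 1521 ≡ 79; 39^4 ≡ 79² = 6241 ≡ 61; 39^8 ≡ 61² = 3721 ≡ 13; 39^16 ≡ 13² = 169 ≡ 66; 39^32 ≡ 66² = 4356 ≡ 30.
Since 51 = 32 + 16 + 2 + 1, 39^51 ≡ 30 · 66 · 79 · 39; multiplying out mod 103: 30·66 = 1980 ≡ 23, then 23·79 = 1817 ≡ 66, then 66·39 = 2574 ≡ 102. Thus 39^51 ≡ 102 ≡ −1 (mod 103).
By Euler's criterion 39 is a quadratic non-residue mod 103: no x satisfies x² ≡ 39 (mod 103).

There is no such integer.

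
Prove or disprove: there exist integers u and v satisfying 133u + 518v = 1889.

Both 133 and 518 are divisible by gcd(133, 518) = 7, hence so is any combination 133u + 518v.
But 1889 = 7·269 + 6, so 7 ∤ 1889.
Hence no integers u, v satisfy the equation.

No such integers exist.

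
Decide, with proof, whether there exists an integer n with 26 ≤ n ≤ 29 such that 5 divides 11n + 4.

n = 26

n = 26 works, since 11·26 + 4 = 290 = 58·5.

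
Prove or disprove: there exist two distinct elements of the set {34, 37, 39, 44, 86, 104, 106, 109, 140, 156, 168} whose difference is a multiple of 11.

Two integers differ by a multiple of 11 exactly when they have the same residue mod 11. The residues are 34↦1, 37↦4, 39↦6, 44↦0, 86↦9, 104↦5, 106↦7, 109↦10, 140↦8, 156↦2, 168↦3.
No residue repeats among the 11 elements, so no pair has difference ≡ 0 (mod 11).

There is no such pair.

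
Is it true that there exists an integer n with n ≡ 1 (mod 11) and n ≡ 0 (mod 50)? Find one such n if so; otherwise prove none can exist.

Since 11 and 50 share no common factor, CRT says the pair of congruences has a solution (unique mod 550).
Any solution of the first congruence is n = 1 + 11t; substituting into the second, 11t ≡ 0 − 1 ≡ 49 (mod 50).
Note 11·41 = 451 ≡ 1 (mod 50) (as 451 − 1 = 9·50), so 11⁻¹ ≡ 41.
Multiplying by 41: t ≡ 41·49 = 2009 ≡ 9 (mod 50).
Taking t = 9 gives n = 1 + 11·9 = 100.
Check: 100 mod 11 = 1, 100 mod 50 = 0. ✓

n = 100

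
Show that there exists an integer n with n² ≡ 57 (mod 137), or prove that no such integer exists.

Apply Euler's criterion with the prime 137: 57 is a quadratic residue iff 57^68 ≡ 1 (mod 137), and a non-residue iff it is ≡ −1.
Squaring successively (mod 137): 57^2 = 3249 ≡ 98; 57^4 ≡ 98² = 9604 ≡ 14; 57^8 ≡ 14² = 196 ≡ 59; 57^16 ≡ 59² = 3481 ≡ 56; 57^32 ≡ 56² = 3136 ≡ 122; 57^64 ≡ 122² = 14884 ≡ 88.
Since 68 = 64 + 4, 57^68 ≡ 88 · 14; multiplying out mod 137: 88·14 = 1232 ≡ 136. Thus 57^68 ≡ 136 ≡ −1 (mod 137).
The value −1 means 57 is a non-residue modulo 137, so n² ≡ 57 (mod 137) is impossible.

No, no such integer exists.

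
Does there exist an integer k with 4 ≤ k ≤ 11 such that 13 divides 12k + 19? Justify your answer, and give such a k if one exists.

k = 6

For k = 4, 5 the values 67, 79 are not multiples of 13. At k = 6 we get 12·6 + 19 = 91, and 91 = 13·7.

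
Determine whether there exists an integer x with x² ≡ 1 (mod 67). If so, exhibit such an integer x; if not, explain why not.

x = 1

Take x = 1. Then 1² = 1, and since 0 ≤ 1 < 67 this is already reduced: 1² ≡ 1 (mod 67).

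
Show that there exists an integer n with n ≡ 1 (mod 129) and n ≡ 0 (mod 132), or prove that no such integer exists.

Reduce both congruences modulo 3, which divides 129 and 132: they say n ≡ 1 (mod 3) and n ≡ 0 (mod 3).
But 1 mod 3 = 1 while 0 mod 3 = 0, a contradiction.
Therefore no such n exists.

No such integer exists.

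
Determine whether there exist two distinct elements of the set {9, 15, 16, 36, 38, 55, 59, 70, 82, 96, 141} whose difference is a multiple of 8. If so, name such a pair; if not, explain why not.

Reduce each element mod 8: 9↦1, 15↦7, 16↦0, 36↦4, 38↦6, 55↦7, 59↦3, 70↦6, 82↦2, 96↦0, 141↦5. The residue 7 repeats (at 15 and 55), and 55 − 15 = 40 = 5·8.

15 and 55 are such a pair.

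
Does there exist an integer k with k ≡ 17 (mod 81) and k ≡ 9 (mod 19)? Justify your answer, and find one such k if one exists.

Since 81 and 19 share no common factor, CRT says the pair of congruences has a solution (unique mod 1539).
Write k = 17 + 81t and require 17 + 81t ≡ 9 (mod 19), i.e. 81t ≡ 11 (mod 19).
81 ≡ 5 (mod 19), so this reads 5t ≡ 11 (mod 19). Note 5·4 = 20 ≡ 1 (mod 19) (as 20 − 1 = 1·19), so 5⁻¹ ≡ 4.
Multiplying by 4: t ≡ 4·11 = 44 ≡ 6 (mod 19).
Taking t = 6 gives k = 17 + 81·6 = 503.
Indeed 503 ≡ 17 (mod 81) and 503 ≡ 9 (mod 19).

k = 503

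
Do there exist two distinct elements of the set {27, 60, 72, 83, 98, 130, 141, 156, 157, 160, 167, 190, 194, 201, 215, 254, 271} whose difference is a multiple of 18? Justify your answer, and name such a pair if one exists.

No such pair exists.

Two integers differ by a multiple of 18 exactly when they have the same residue mod 18. The residues are 27↦9, 60↦6, 72↦0, 83↦11, 98↦8, 130↦4, 141↦15, 156↦12, 157↦13, 160↦16, 167↦5, 190↦10, 194↦14, 201↦3, 215↦17, 254↦2, 271↦1.
These 17 residues are pairwise different, hence no difference of two elements is divisible by 18.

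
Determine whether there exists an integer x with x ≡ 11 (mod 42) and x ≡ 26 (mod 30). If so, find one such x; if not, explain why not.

Both moduli are multiples of 6 = gcd(42, 30), so any solution would satisfy x ≡ 11 and x ≡ 26 modulo 6 simultaneously.
But 11 mod 6 = 5 while 26 mod 6 = 2, a contradiction.
Hence the system has no solution.

There is no such integer.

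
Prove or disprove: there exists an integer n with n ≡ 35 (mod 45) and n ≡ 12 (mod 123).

No such integer exists.

Both moduli are multiples of 3 = gcd(45, 123), so any solution would satisfy n ≡ 35 and n ≡ 12 modulo 3 simultaneously.
However 35 ≡ 2 and 12 ≡ 0 (mod 3), and 2 ≠ 0.
Therefore no such n exists.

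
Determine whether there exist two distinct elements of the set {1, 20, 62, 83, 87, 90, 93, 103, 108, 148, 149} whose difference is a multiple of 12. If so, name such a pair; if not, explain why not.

There is no such pair.

Two integers differ by a multiple of 12 exactly when they have the same residue mod 12. The residues are 1↦1, 20↦8, 62↦2, 83↦11, 87↦3, 90↦6, 93↦9, 103↦7, 108↦0, 148↦4, 149↦5.
No residue repeats among the 11 elements, so no pair has difference ≡ 0 (mod 12).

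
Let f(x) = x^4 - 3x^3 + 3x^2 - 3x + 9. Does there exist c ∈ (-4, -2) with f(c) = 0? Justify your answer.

No.

The endpoint values f(-4) = 517 and f(-2) = 67 are both positive. Claim: f(x) > 0 for every x in (-4, -2).
Shift to the endpoint -2: with x = -2 − u (0 < u < 2), one computes f(-2 − u) = u^4 + 11u^3 + 45u^2 + 83u + 67.
All 5 nonzero coefficients of this polynomial in u are positive; hence for u > 0 the value is a sum of positive terms (the constant 67 among them).
Therefore f(x) > 0 throughout (-4, -2), and f has no zero there.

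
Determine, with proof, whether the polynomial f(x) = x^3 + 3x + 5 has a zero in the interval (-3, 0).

f(-3) = -31 and f(0) = 5, which have opposite signs.
As a polynomial, f is continuous on every closed interval.
By the Intermediate Value Theorem f must vanish at some point of (-3, 0).

Yes, f has a root in the interval.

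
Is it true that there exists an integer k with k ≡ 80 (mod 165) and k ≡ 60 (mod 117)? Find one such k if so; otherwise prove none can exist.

There is no such integer.

Both moduli are multiples of 3 = gcd(165, 117), so any solution would satisfy k ≡ 80 and k ≡ 60 modulo 3 simultaneously.
However 80 ≡ 2 and 60 ≡ 0 (mod 3), and 2 ≠ 0.
Therefore no such k exists.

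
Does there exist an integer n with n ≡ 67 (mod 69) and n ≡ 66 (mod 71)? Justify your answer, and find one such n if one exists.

gcd(69, 71) = 1, so the Chinese Remainder Theorem guarantees exactly one residue class mod 4899 satisfying both.
Any solution of the first congruence is n = 67 + 69t; substituting into the second, 69t ≡ 66 − 67 ≡ 70 (mod 71).
Since 69·35 = 2415 = 34·71 + 1, the inverse of 69 mod 71 is 35.
Therefore t ≡ 35·70 = 2450 ≡ 36 (mod 71).
With t = 36: n = 67 + 69·36 = 2551.
Verify: 2551 = 36·69 + 67 and 2551 = 35·71 + 66. ✓

n = 2551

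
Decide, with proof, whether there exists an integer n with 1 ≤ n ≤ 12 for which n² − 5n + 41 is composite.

n = 3

At n = 3: 3² − 5·3 + 41 = 35 = 5·7, which is composite.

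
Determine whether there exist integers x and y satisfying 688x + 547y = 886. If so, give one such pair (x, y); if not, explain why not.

x = 305, y = -382

Since gcd(688, 547) = 1, every integer is an integer combination of 688 and 547.
Euclidean algorithm: 688 = 1·547 + 141, 547 = 3·141 + 124, 141 = 1·124 + 17, 124 = 7·17 + 5, 17 = 3·5 + 2, 5 = 2·2 + 1, 2 = 2·1 + 0.
Working back up the chain: 1 = 5 − 2·2 = 5 − 2·(17 − 3·5) = −2·17 + 7·5 = −2·17 + 7·(124 − 7·17) = 7·124 − 51·17 = 7·124 − 51·(141 − 1·124) = −51·141 + 58·124 = −51·141 + 58·(547 − 3·141) = 58·547 − 225·141 = 58·547 − 225·(688 − 1·547) = −225·688 + 283·547. So 688·(-225) + 547·283 = 1.
Multiplying through by 886: x = (-225)·886 = -199350, y = 283·886 = 250738 is a solution.
Adding 365·547 to x and subtracting 365·688 from y gives the tidier solution (305, -382).
Check: 688·305 + 547·(-382) = 209840 − 208954 = 886. ✓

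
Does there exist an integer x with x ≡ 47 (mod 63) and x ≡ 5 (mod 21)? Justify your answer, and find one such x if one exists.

x = 47

Here gcd(63, 21) = 21, and both 47 and 5 leave remainder 5 mod 21, so the system is consistent.
The smallest candidate x = 47 works directly: 47 ≡ 5 (mod 21).
Indeed 47 ≡ 47 (mod 63) and 47 ≡ 5 (mod 21).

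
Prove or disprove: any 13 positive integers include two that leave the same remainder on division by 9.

Yes, this is always true.

Partition the integers by their residue mod 9; there are 9 classes.
Placing 13 integers into 9 classes, some class receives at least two — say a and b.
So a and b have equal remainders mod 9, which is exactly what was to be shown.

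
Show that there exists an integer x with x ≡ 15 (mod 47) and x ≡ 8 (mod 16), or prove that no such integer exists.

The moduli 47 and 16 are coprime, so by the Chinese Remainder Theorem a unique solution modulo 752 exists.
Any solution of the first congruence is x = 15 + 47t; substituting into the second, 47t ≡ 8 − 15 ≡ 9 (mod 16).
47 ≡ 15 (mod 16), so this reads 15t ≡ 9 (mod 16). Since 15·15 = 225 = 14·16 + 1, the inverse of 15 mod 16 is 15.
Therefore t ≡ 15·9 = 135 ≡ 7 (mod 16).
With t = 7: x = 15 + 47·7 = 344.
Verify: 344 = 7·47 + 15 and 344 = 21·16 + 8. ✓

x = 344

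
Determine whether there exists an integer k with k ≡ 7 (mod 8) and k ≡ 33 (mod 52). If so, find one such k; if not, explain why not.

There is no such integer.

gcd(8, 52) = 4. If k ≡ 7 (mod 8) and k ≡ 33 (mod 52), then k ≡ 7 (mod 4) and k ≡ 33 (mod 4).
These are incompatible: 7 − 33 = -26 is not divisible by 4.
So no integer satisfies both congruences.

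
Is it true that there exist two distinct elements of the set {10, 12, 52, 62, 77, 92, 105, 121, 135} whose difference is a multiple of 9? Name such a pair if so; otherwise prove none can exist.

Reduce each element modulo 9: 10↦1, 12↦3, 52↦7, 62↦8, 77↦5, 92↦2, 105↦6, 121↦4, 135↦0.
These 9 residues are pairwise different, hence no difference of two elements is divisible by 9.

No, no such pair exists.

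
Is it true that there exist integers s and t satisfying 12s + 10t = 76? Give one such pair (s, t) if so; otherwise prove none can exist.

Since gcd(12, 10) = 2 and 76 = 2·38, Bézout's identity guarantees a solution.
Dividing through by 2 reduces the equation to 6s + 5t = 38.
Euclidean algorithm: 6 = 1·5 + 1, 5 = 5·1 + 0.
Working back up the chain: 1 = 6 − 1·5. So 6·1 + 5·(-1) = 1.
Scaling by 38 gives the particular solution (s, t) = (38, -38).
Shifting by a multiple of (5, −6) keeps it a solution: s = 38 − 7·5 = 3, t = -38 + 7·6 = 4.
Check: 12·3 + 10·4 = 36 + 40 = 76. ✓

s = 3, t = 4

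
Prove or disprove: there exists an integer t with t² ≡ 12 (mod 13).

t = 5

Take t = 5. Then 5² = 25 = 1·13 + 12, so 5² ≡ 12 (mod 13).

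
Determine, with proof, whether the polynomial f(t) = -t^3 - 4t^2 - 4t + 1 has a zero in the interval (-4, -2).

No such root exists.

The endpoint values f(-4) = 17 and f(-2) = 1 are both positive. Claim: f(t) > 0 for every t in (-4, -2).
Shift to the endpoint -2: with t = -2 − u (0 < u < 2), one computes f(-2 − u) = u^3 + 2u^2 + 1.
All 3 nonzero coefficients of this polynomial in u are positive; hence for u > 0 the value is a sum of positive terms (the constant 1 among them).
Therefore f(t) > 0 throughout (-4, -2), and f has no zero there.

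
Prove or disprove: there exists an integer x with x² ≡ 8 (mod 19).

There is no such integer.

Squares mod 19 repeat after x = 9 (as (−x)² = x²); for x = 0..9 they are 0, 1, 4, 9, 16, 6, 17, 11, 7, 5.
So the quadratic residues mod 19 are {0, 1, 4, 5, 6, 7, 9, 11, 16, 17}, and 8 is not among them.
Therefore x² ≡ 8 (mod 19) has no solution.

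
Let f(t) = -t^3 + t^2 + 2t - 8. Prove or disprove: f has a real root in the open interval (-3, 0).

f(-3) = 22 and f(0) = -8, which have opposite signs.
f is continuous everywhere (it is a polynomial), in particular on [-3, 0].
By the Intermediate Value Theorem, f takes the value 0 somewhere in the open interval.

Yes, f has a root in the interval.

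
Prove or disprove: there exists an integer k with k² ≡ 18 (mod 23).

k = 8

Take k = 8. Then 8² = 64 = 2·23 + 18, so 8² ≡ 18 (mod 23).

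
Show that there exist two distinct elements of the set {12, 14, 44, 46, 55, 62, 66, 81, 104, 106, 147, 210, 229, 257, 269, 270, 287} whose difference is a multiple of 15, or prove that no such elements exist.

Reduce each element mod 15: 12↦12, 14↦14, 44↦14, 46↦1, 55↦10, 62↦2, 66↦6, 81↦6, 104↦14, 106↦1, 147↦12, 210↦0, 229↦4, 257↦2, 269↦14, 270↦0, 287↦2. The residue 12 repeats (at 12 and 147), and 147 − 12 = 135 = 9·15.

Yes: 12 and 147.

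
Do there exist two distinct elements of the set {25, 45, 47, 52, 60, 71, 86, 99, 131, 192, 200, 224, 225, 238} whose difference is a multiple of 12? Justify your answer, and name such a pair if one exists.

45 and 225 are such a pair.

Both 45 and 225 leave remainder 9 on division by 12; their difference 180 = 15·12 is a multiple of 12.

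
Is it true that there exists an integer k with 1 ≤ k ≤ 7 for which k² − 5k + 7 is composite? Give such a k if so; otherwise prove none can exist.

k = 7

At k = 7: 7² − 5·7 + 7 = 21 = 3·7, which is composite.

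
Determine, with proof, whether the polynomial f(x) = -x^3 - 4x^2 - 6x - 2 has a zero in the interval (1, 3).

No such root exists.

Evaluate at the endpoints: f(1) = -13, f(3) = -83 — same sign (negative).
f'(x) = -3x^2 - 8x - 6 has discriminant (-8)² − 4·(-3)·(-6) = -8 < 0, so f' has no real roots and is negative for every real x.
So f is strictly decreasing; between 1 and 3 its values lie between f(1) = -13 and f(3) = -83, all negative. Therefore f has no root in (1, 3).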